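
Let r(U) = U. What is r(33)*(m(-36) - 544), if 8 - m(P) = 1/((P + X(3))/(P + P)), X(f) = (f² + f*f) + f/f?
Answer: -303072/17 ≈ -17828.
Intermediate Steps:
X(f) = 1 + 2*f² (X(f) = (f² + f²) + 1 = 2*f² + 1 = 1 + 2*f²)
m(P) = 8 - 2*P/(19 + P) (m(P) = 8 - 1/((P + (1 + 2*3²))/(P + P)) = 8 - 1/((P + (1 + 2*9))/((2*P))) = 8 - 1/((P + (1 + 18))*(1/(2*P))) = 8 - 1/((P + 19)*(1/(2*P))) = 8 - 1/((19 + P)*(1/(2*P))) = 8 - 1/((19 + P)/(2*P)) = 8 - 2*P/(19 + P))
r(33)*(m(-36) - 544) = 33*(2*(76 + 3*(-36))/(19 - 36) - 544) = 33*(2*(76 - 108)/(-17) - 544) = 33*(2*(-1/17)*(-32) - 544) = 33*(64/17 - 544) = 33*(-9184/17) = -303072/17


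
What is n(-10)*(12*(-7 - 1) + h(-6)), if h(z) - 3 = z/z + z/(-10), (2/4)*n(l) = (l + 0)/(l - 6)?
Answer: -457/4 ≈ -114.25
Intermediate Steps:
n(l) = 2*l/(-6 + l) (n(l) = 2*((l + 0)/(l - 6)) = 2*(l/(-6 + l)) = 2*l/(-6 + l))
h(z) = 4 - z/10 (h(z) = 3 + (z/z + z/(-10)) = 3 + (1 + z*(-⅒)) = 3 + (1 - z/10) = 4 - z/10)
n(-10)*(12*(-7 - 1) + h(-6)) = (2*(-10)/(-6 - 10))*(12*(-7 - 1) + (4 - ⅒*(-6))) = (2*(-10)/(-16))*(12*(-8) + (4 + ⅗)) = (2*(-10)*(-1/16))*(-96 + 23/5) = (5/4)*(-457/5) = -457/4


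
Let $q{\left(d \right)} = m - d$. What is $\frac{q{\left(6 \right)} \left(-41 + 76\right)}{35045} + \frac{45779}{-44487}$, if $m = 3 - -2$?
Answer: $- \frac{321176420}{311809383} \approx -1.03$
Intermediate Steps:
$m = 5$ ($m = 3 + 2 = 5$)
$q{\left(d \right)} = 5 - d$
$\frac{q{\left(6 \right)} \left(-41 + 76\right)}{35045} + \frac{45779}{-44487} = \frac{\left(5 - 6\right) \left(-41 + 76\right)}{35045} + \frac{45779}{-44487} = \left(5 - 6\right) 35 \cdot \frac{1}{35045} + 45779 \left(- \frac{1}{44487}\right) = \left(-1\right) 35 \cdot \frac{1}{35045} - \frac{45779}{44487} = \left(-35\right) \frac{1}{35045} - \frac{45779}{44487} = - \frac{7}{7009} - \frac{45779}{44487} = - \frac{321176420}{311809383}$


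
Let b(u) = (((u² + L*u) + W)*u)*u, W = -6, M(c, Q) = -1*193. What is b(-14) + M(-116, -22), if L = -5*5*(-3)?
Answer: -168753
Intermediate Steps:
M(c, Q) = -193
L = 75 (L = -25*(-3) = 75)
b(u) = u²*(-6 + u² + 75*u) (b(u) = (((u² + 75*u) - 6)*u)*u = ((-6 + u² + 75*u)*u)*u = (u*(-6 + u² + 75*u))*u = u²*(-6 + u² + 75*u))
b(-14) + M(-116, -22) = (-14)²*(-6 + (-14)² + 75*(-14)) - 193 = 196*(-6 + 196 - 1050) - 193 = 196*(-860) - 193 = -168560 - 193 = -168753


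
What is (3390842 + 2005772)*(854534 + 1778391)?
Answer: 14208879915950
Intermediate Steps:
(3390842 + 2005772)*(854534 + 1778391) = 5396614*2632925 = 14208879915950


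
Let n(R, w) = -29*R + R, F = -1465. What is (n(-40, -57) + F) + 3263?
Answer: 2918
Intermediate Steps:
n(R, w) = -28*R
(n(-40, -57) + F) + 3263 = (-28*(-40) - 1465) + 3263 = (1120 - 1465) + 3263 = -345 + 3263 = 2918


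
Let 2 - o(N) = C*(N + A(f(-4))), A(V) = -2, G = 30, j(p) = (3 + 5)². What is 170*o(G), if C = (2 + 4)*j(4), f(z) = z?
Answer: -1827500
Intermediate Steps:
j(p) = 64 (j(p) = 8² = 64)
C = 384 (C = (2 + 4)*64 = 6*64 = 384)
o(N) = 770 - 384*N (o(N) = 2 - 384*(N - 2) = 2 - 384*(-2 + N) = 2 - (-768 + 384*N) = 2 + (768 - 384*N) = 770 - 384*N)
170*o(G) = 170*(770 - 384*30) = 170*(770 - 11520) = 170*(-10750) = -1827500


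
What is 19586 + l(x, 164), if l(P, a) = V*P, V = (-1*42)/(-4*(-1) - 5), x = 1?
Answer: 19628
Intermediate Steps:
V = 42 (V = -42/(4 - 5) = -42/(-1) = -42*(-1) = 42)
l(P, a) = 42*P
19586 + l(x, 164) = 19586 + 42*1 = 19586 + 42 = 19628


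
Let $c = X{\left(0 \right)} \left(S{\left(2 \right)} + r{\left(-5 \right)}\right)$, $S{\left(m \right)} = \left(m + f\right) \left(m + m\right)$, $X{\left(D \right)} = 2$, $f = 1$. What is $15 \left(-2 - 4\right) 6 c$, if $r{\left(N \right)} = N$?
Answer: $-7560$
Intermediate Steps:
$S{\left(m \right)} = 2 m \left(1 + m\right)$ ($S{\left(m \right)} = \left(m + 1\right) \left(m + m\right) = \left(1 + m\right) 2 m = 2 m \left(1 + m\right)$)
$c = 14$ ($c = 2 \left(2 \cdot 2 \left(1 + 2\right) - 5\right) = 2 \left(2 \cdot 2 \cdot 3 - 5\right) = 2 \left(12 - 5\right) = 2 \cdot 7 = 14$)
$15 \left(-2 - 4\right) 6 c = 15 \left(-2 - 4\right) 6 \cdot 14 = 15 \left(\left(-6\right) 6\right) 14 = 15 \left(-36\right) 14 = \left(-540\right) 14 = -7560$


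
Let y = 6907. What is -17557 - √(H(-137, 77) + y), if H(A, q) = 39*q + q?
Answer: -17557 - √9987 ≈ -17657.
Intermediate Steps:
H(A, q) = 40*q
-17557 - √(H(-137, 77) + y) = -17557 - √(40*77 + 6907) = -17557 - √(3080 + 6907) = -17557 - √9987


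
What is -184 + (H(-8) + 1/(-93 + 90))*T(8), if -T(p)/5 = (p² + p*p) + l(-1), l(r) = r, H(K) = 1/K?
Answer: 2569/24 ≈ 107.04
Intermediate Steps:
T(p) = 5 - 10*p² (T(p) = -5*((p² + p*p) - 1) = -5*((p² + p²) - 1) = -5*(2*p² - 1) = -5*(-1 + 2*p²) = 5 - 10*p²)
-184 + (H(-8) + 1/(-93 + 90))*T(8) = -184 + (1/(-8) + 1/(-93 + 90))*(5 - 10*8²) = -184 + (-⅛ + 1/(-3))*(5 - 10*64) = -184 + (-⅛ - ⅓)*(5 - 640) = -184 - 11/24*(-635) = -184 + 6985/24 = 2569/24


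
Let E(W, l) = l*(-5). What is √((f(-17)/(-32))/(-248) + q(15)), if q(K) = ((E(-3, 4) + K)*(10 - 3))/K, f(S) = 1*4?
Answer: I*√1291305/744 ≈ 1.5274*I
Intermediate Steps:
E(W, l) = -5*l
f(S) = 4
q(K) = (-140 + 7*K)/K (q(K) = ((-5*4 + K)*(10 - 3))/K = ((-20 + K)*7)/K = (-140 + 7*K)/K)
√((f(-17)/(-32))/(-248) + q(15)) = √((4/(-32))/(-248) + (7 - 140/15)) = √((4*(-1/32))*(-1/248) + (7 - 140*1/15)) = √(-⅛*(-1/248) + (7 - 28/3)) = √(1/1984 - 7/3) = √(-13885/5952) = I*√1291305/744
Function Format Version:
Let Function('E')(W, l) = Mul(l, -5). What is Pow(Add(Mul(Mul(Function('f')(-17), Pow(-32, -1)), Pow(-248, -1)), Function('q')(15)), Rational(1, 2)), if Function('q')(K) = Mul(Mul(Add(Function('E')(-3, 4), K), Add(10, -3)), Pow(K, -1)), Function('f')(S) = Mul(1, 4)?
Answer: Mul(Rational(1, 744), I, Pow(1291305, Rational(1, 2))) ≈ Mul(1.5274, I)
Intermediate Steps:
Function('E')(W, l) = Mul(-5, l)
Function('f')(S) = 4
Function('q')(K) = Mul(Pow(K, -1), Add(-140, Mul(7, K))) (Function('q')(K) = Mul(Mul(Add(Mul(-5, 4), K), Add(10, -3)), Pow(K, -1)) = Mul(Mul(Add(-20, K), 7), Pow(K, -1)) = Mul(Add(-140, Mul(7, K)), Pow(K, -1)) = Mul(Pow(K, -1), Add(-140, Mul(7, K))))
Pow(Add(Mul(Mul(Function('f')(-17), Pow(-32, -1)), Pow(-248, -1)), Function('q')(15)), Rational(1, 2)) = Pow(Add(Mul(Mul(4, Pow(-32, -1)), Pow(-248, -1)), Add(7, Mul(-140, Pow(15, -1)))), Rational(1, 2)) = Pow(Add(Mul(Mul(4, Rational(-1, 32)), Rational(-1, 248)), Add(7, Mul(-140, Rational(1, 15)))), Rational(1, 2)) = Pow(Add(Mul(Rational(-1, 8), Rational(-1, 248)), Add(7, Rational(-28, 3))), Rational(1, 2)) = Pow(Add(Rational(1, 1984), Rational(-7, 3)), Rational(1, 2)) = Pow(Rational(-13885, 5952), Rational(1, 2)) = Mul(Rational(1, 744), I, Pow(1291305, Rational(1, 2)))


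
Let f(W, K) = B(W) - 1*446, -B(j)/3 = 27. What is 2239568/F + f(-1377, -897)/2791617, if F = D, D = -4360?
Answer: -781502299897/1521431265 ≈ -513.66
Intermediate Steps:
F = -4360
B(j) = -81 (B(j) = -3*27 = -81)
f(W, K) = -527 (f(W, K) = -81 - 1*446 = -81 - 446 = -527)
2239568/F + f(-1377, -897)/2791617 = 2239568/(-4360) - 527/2791617 = 2239568*(-1/4360) - 527*1/2791617 = -279946/545 - 527/2791617 = -781502299897/1521431265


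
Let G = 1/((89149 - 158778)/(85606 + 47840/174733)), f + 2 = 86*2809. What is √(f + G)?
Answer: √88124304534228714198/19099661 ≈ 491.50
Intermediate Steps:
f = 241572 (f = -2 + 86*2809 = -2 + 241574 = 241572)
G = -1150633926/935883389 (G = 1/(-69629/(85606 + 47840*(1/174733))) = 1/(-69629/(85606 + 3680/13441)) = 1/(-69629/1150633926/13441) = 1/(-69629*13441/1150633926) = 1/(-935883389/1150633926) = -1150633926/935883389 ≈ -1.2295)
√(f + G) = √(241572 - 1150633926/935883389) = √(226082071413582/935883389) = √88124304534228714198/19099661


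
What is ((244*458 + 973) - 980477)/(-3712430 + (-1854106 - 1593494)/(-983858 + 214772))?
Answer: 55614659556/237931207615 ≈ 0.23374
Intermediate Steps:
((244*458 + 973) - 980477)/(-3712430 + (-1854106 - 1593494)/(-983858 + 214772)) = ((111752 + 973) - 980477)/(-3712430 - 3447600/(-769086)) = (112725 - 980477)/(-3712430 - 3447600*(-1/769086)) = -867752/(-3712430 + 574600/128181) = -867752/(-475862415230/128181) = -867752*(-128181/475862415230) = 55614659556/237931207615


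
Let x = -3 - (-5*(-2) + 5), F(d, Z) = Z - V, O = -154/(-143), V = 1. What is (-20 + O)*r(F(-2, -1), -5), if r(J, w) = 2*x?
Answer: 8856/13 ≈ 681.23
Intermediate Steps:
O = 14/13 (O = -154*(-1/143) = 14/13 ≈ 1.0769)
F(d, Z) = -1 + Z (F(d, Z) = Z - 1*1 = Z - 1 = -1 + Z)
x = -18 (x = -3 - (10 + 5) = -3 - 1*15 = -3 - 15 = -18)
r(J, w) = -36 (r(J, w) = 2*(-18) = -36)
(-20 + O)*r(F(-2, -1), -5) = (-20 + 14/13)*(-36) = -246/13*(-36) = 8856/13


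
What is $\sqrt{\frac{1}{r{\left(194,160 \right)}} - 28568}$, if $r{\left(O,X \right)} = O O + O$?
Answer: $\frac{i \sqrt{40883919017370}}{37830} \approx 169.02 i$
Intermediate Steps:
$r{\left(O,X \right)} = O + O^{2}$ ($r{\left(O,X \right)} = O^{2} + O = O + O^{2}$)
$\sqrt{\frac{1}{r{\left(194,160 \right)}} - 28568} = \sqrt{\frac{1}{194 \left(1 + 194\right)} - 28568} = \sqrt{\frac{1}{194 \cdot 195} - 28568} = \sqrt{\frac{1}{37830} - 28568} = \sqrt{- \frac{1080727439}{37830}} = \frac{i \sqrt{40883919017370}}{37830}$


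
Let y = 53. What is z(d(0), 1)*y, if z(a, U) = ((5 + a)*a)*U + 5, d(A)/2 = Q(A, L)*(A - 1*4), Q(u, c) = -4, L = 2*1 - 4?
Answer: 63017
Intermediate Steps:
L = -2 (L = 2 - 4 = -2)
d(A) = 32 - 8*A (d(A) = 2*(-4*(A - 1*4)) = 2*(-4*(A - 4)) = 2*(-4*(-4 + A)) = 2*(16 - 4*A) = 32 - 8*A)
z(a, U) = 5 + U*a*(5 + a) (z(a, U) = (a*(5 + a))*U + 5 = U*a*(5 + a) + 5 = 5 + U*a*(5 + a))
z(d(0), 1)*y = (5 + 1*(32 - 8*0)² + 5*1*(32 - 8*0))*53 = (5 + 1*(32 + 0)² + 5*1*(32 + 0))*53 = (5 + 1*32² + 5*1*32)*53 = (5 + 1*1024 + 160)*53 = (5 + 1024 + 160)*53 = 1189*53 = 63017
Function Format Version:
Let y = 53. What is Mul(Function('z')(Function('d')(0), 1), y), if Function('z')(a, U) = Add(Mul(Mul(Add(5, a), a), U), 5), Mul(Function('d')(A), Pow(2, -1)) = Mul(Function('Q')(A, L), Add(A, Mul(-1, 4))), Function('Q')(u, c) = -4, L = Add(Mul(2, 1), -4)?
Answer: 63017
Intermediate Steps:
L = -2 (L = Add(2, -4) = -2)
Function('d')(A) = Add(32, Mul(-8, A)) (Function('d')(A) = Mul(2, Mul(-4, Add(A, Mul(-1, 4)))) = Mul(2, Mul(-4, Add(A, -4))) = Mul(2, Mul(-4, Add(-4, A))) = Mul(2, Add(16, Mul(-4, A))) = Add(32, Mul(-8, A)))
Function('z')(a, U) = Add(5, Mul(U, a, Add(5, a))) (Function('z')(a, U) = Add(Mul(Mul(a, Add(5, a)), U), 5) = Add(Mul(U, a, Add(5, a)), 5) = Add(5, Mul(U, a, Add(5, a))))
Mul(Function('z')(Function('d')(0), 1), y) = Mul(Add(5, Mul(1, Pow(Add(32, Mul(-8, 0)), 2)), Mul(5, 1, Add(32, Mul(-8, 0)))), 53) = Mul(Add(5, Mul(1, Pow(Add(32, 0), 2)), Mul(5, 1, Add(32, 0))), 53) = Mul(Add(5, Mul(1, Pow(32, 2)), Mul(5, 1, 32)), 53) = Mul(Add(5, Mul(1, 1024), 160), 53) = Mul(Add(5, 1024, 160), 53) = Mul(1189, 53) = 63017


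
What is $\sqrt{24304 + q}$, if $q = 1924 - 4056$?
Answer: $2 \sqrt{5543} \approx 148.9$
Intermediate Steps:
$q = -2132$ ($q = 1924 - 4056 = -2132$)
$\sqrt{24304 + q} = \sqrt{24304 - 2132} = \sqrt{22172} = 2 \sqrt{5543}$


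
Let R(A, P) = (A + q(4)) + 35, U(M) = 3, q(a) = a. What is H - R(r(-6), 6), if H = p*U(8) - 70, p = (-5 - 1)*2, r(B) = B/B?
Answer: -146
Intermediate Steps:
r(B) = 1
R(A, P) = 39 + A (R(A, P) = (A + 4) + 35 = (4 + A) + 35 = 39 + A)
p = -12 (p = -6*2 = -12)
H = -106 (H = -12*3 - 70 = -36 - 70 = -106)
H - R(r(-6), 6) = -106 - (39 + 1) = -106 - 1*40 = -106 - 40 = -146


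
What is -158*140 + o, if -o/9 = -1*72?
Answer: -21472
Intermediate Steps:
o = 648 (o = -(-9)*72 = -9*(-72) = 648)
-158*140 + o = -158*140 + 648 = -22120 + 648 = -21472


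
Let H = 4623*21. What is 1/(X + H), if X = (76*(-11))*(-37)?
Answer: 1/128015 ≈ 7.8116e-6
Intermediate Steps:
H = 97083
X = 30932 (X = -836*(-37) = 30932)
1/(X + H) = 1/(30932 + 97083) = 1/128015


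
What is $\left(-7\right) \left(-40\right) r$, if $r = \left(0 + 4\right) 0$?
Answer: $0$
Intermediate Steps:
$r = 0$ ($r = 4 \cdot 0 = 0$)
$\left(-7\right) \left(-40\right) r = \left(-7\right) \left(-40\right) 0 = 280 \cdot 0 = 0$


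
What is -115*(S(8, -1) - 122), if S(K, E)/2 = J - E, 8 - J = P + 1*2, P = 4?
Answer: 13340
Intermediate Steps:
J = 2 (J = 8 - (4 + 1*2) = 8 - (4 + 2) = 8 - 1*6 = 8 - 6 = 2)
S(K, E) = 4 - 2*E (S(K, E) = 2*(2 - E) = 4 - 2*E)
-115*(S(8, -1) - 122) = -115*((4 - 2*(-1)) - 122) = -115*((4 + 2) - 122) = -115*(6 - 122) = -115*(-116) = 13340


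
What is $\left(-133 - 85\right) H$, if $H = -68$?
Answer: $14824$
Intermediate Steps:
$\left(-133 - 85\right) H = \left(-133 - 85\right) \left(-68\right) = \left(-218\right) \left(-68\right) = 14824$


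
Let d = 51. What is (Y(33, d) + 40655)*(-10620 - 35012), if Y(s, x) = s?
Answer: -1856674816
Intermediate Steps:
(Y(33, d) + 40655)*(-10620 - 35012) = (33 + 40655)*(-10620 - 35012) = 40688*(-45632) = -1856674816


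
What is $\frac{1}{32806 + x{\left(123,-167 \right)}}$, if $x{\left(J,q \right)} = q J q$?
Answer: $\frac{1}{3463153} \approx 2.8875 \cdot 10^{-7}$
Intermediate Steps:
$x{\left(J,q \right)} = J q^{2}$ ($x{\left(J,q \right)} = J q q = J q^{2}$)
$\frac{1}{32806 + x{\left(123,-167 \right)}} = \frac{1}{32806 + 123 \left(-167\right)^{2}} = \frac{1}{32806 + 123 \cdot 27889} = \frac{1}{32806 + 3430347} = \frac{1}{3463153}$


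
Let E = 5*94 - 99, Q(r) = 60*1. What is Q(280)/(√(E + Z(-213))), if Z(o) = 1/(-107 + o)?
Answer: 160*√65955/13191 ≈ 3.1151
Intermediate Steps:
Q(r) = 60
E = 371 (E = 470 - 99 = 371)
Q(280)/(√(E + Z(-213))) = 60/(√(371 + 1/(-107 - 213))) = 60/(√(371 + 1/(-320))) = 60/(√(371 - 1/320)) = 60/(√(118719/320)) = 60/((3*√65955/40)) = 60*(8*√65955/39573) = 160*√65955/13191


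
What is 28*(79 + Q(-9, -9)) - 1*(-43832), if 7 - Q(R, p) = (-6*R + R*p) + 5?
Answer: 42320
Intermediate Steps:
Q(R, p) = 2 + 6*R - R*p (Q(R, p) = 7 - ((-6*R + R*p) + 5) = 7 - (5 - 6*R + R*p) = 7 + (-5 + 6*R - R*p) = 2 + 6*R - R*p)
28*(79 + Q(-9, -9)) - 1*(-43832) = 28*(79 + (2 + 6*(-9) - 1*(-9)*(-9))) - 1*(-43832) = 28*(79 + (2 - 54 - 81)) + 43832 = 28*(79 - 133) + 43832 = 28*(-54) + 43832 = -1512 + 43832 = 42320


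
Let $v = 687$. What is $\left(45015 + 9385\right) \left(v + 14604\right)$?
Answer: $831830400$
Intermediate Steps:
$\left(45015 + 9385\right) \left(v + 14604\right) = \left(45015 + 9385\right) \left(687 + 14604\right) = 54400 \cdot 15291 = 831830400$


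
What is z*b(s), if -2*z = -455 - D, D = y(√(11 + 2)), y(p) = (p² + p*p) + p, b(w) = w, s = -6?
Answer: -1443 - 3*√13 ≈ -1453.8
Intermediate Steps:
y(p) = p + 2*p² (y(p) = (p² + p²) + p = 2*p² + p = p + 2*p²)
D = √13*(1 + 2*√13) (D = √(11 + 2)*(1 + 2*√(11 + 2)) = √13*(1 + 2*√13) ≈ 29.606)
z = 481/2 + √13/2 (z = -(-455 - (26 + √13))/2 = -(-455 + (-26 - √13))/2 = -(-481 - √13)/2 = 481/2 + √13/2 ≈ 242.30)
z*b(s) = (481/2 + √13/2)*(-6) = -1443 - 3*√13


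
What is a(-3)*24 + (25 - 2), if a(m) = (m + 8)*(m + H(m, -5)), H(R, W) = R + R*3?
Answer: -1777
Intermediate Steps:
H(R, W) = 4*R (H(R, W) = R + 3*R = 4*R)
a(m) = 5*m*(8 + m) (a(m) = (m + 8)*(m + 4*m) = (8 + m)*(5*m) = 5*m*(8 + m))
a(-3)*24 + (25 - 2) = (5*(-3)*(8 - 3))*24 + (25 - 2) = (5*(-3)*5)*24 + 23 = -75*24 + 23 = -1800 + 23 = -1777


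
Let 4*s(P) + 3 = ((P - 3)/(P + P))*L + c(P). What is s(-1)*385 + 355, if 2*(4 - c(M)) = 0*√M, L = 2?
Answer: 3345/4 ≈ 836.25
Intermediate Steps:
c(M) = 4 (c(M) = 4 - 0*√M = 4 - ½*0 = 4 + 0 = 4)
s(P) = ¼ + (-3 + P)/(4*P) (s(P) = -¾ + (((P - 3)/(P + P))*2 + 4)/4 = -¾ + (((-3 + P)/((2*P)))*2 + 4)/4 = -¾ + (((-3 + P)*(1/(2*P)))*2 + 4)/4 = -¾ + (((-3 + P)/(2*P))*2 + 4)/4 = -¾ + ((-3 + P)/P + 4)/4 = -¾ + (4 + (-3 + P)/P)/4 = -¾ + (1 + (-3 + P)/(4*P)) = ¼ + (-3 + P)/(4*P))
s(-1)*385 + 355 = ((¼)*(-3 + 2*(-1))/(-1))*385 + 355 = ((¼)*(-1)*(-3 - 2))*385 + 355 = ((¼)*(-1)*(-5))*385 + 355 = (5/4)*385 + 355 = 1925/4 + 355 = 3345/4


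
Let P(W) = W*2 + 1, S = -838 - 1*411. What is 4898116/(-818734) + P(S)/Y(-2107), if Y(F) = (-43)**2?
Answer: -5550497641/756919583 ≈ -7.3330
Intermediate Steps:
S = -1249 (S = -838 - 411 = -1249)
P(W) = 1 + 2*W (P(W) = 2*W + 1 = 1 + 2*W)
Y(F) = 1849
4898116/(-818734) + P(S)/Y(-2107) = 4898116/(-818734) + (1 + 2*(-1249))/1849 = 4898116*(-1/818734) + (1 - 2498)*(1/1849) = -2449058/409367 - 2497*1/1849 = -2449058/409367 - 2497/1849 = -5550497641/756919583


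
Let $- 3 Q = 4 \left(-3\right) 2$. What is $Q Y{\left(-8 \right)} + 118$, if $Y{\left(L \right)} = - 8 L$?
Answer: $630$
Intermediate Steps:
$Q = 8$ ($Q = - \frac{4 \left(-3\right) 2}{3} = - \frac{\left(-12\right) 2}{3} = \left(- \frac{1}{3}\right) \left(-24\right) = 8$)
$Q Y{\left(-8 \right)} + 118 = 8 \left(\left(-8\right) \left(-8\right)\right) + 118 = 8 \cdot 64 + 118 = 512 + 118 = 630$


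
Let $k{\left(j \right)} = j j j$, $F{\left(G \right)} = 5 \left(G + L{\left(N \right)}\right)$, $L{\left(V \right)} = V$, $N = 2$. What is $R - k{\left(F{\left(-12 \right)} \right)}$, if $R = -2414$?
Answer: $122586$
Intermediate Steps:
$F{\left(G \right)} = 10 + 5 G$ ($F{\left(G \right)} = 5 \left(G + 2\right) = 5 \left(2 + G\right) = 10 + 5 G$)
$k{\left(j \right)} = j^{3}$ ($k{\left(j \right)} = j^{2} j = j^{3}$)
$R - k{\left(F{\left(-12 \right)} \right)} = -2414 - \left(10 + 5 \left(-12\right)\right)^{3} = -2414 - \left(10 - 60\right)^{3} = -2414 - \left(-50\right)^{3} = -2414 - -125000 = -2414 + 125000 = 122586$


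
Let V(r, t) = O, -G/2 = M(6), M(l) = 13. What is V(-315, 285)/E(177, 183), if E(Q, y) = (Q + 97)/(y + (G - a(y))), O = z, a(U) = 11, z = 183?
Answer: 13359/137 ≈ 97.511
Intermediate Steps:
O = 183
G = -26 (G = -2*13 = -26)
V(r, t) = 183
E(Q, y) = (97 + Q)/(-37 + y) (E(Q, y) = (Q + 97)/(y + (-26 - 1*11)) = (97 + Q)/(y + (-26 - 11)) = (97 + Q)/(y - 37) = (97 + Q)/(-37 + y))
V(-315, 285)/E(177, 183) = 183/(((97 + 177)/(-37 + 183))) = 183/((274/146)) = 183/(((1/146)*274)) = 183/(137/73) = 183*(73/137) = 13359/137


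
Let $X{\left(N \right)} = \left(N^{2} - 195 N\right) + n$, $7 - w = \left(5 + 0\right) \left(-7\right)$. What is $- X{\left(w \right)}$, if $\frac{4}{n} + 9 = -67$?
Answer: $\frac{122095}{19} \approx 6426.1$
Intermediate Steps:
$n = - \frac{1}{19}$ ($n = \frac{4}{-9 - 67} = \frac{4}{-76} = 4 \left(- \frac{1}{76}\right) = - \frac{1}{19} \approx -0.052632$)
$w = 42$ ($w = 7 - \left(5 + 0\right) \left(-7\right) = 7 - 5 \left(-7\right) = 7 - -35 = 7 + 35 = 42$)
$X{\left(N \right)} = - \frac{1}{19} + N^{2} - 195 N$ ($X{\left(N \right)} = \left(N^{2} - 195 N\right) - \frac{1}{19} = - \frac{1}{19} + N^{2} - 195 N$)
$- X{\left(w \right)} = - (- \frac{1}{19} + 42^{2} - 8190) = - (- \frac{1}{19} + 1764 - 8190) = \left(-1\right) \left(- \frac{122095}{19}\right) = \frac{122095}{19}$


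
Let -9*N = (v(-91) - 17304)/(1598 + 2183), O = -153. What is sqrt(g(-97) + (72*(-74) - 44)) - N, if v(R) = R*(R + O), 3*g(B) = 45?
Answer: 4900/34029 + I*sqrt(5357) ≈ 0.14399 + 73.192*I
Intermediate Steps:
g(B) = 15 (g(B) = (1/3)*45 = 15)
v(R) = R*(-153 + R) (v(R) = R*(R - 153) = R*(-153 + R))
N = -4900/34029 (N = -(-91*(-153 - 91) - 17304)/(9*(1598 + 2183)) = -(-91*(-244) - 17304)/(9*3781) = -(22204 - 17304)/(9*3781) = -4900/(9*3781) = -1/9*4900/3781 = -4900/34029 ≈ -0.14399)
sqrt(g(-97) + (72*(-74) - 44)) - N = sqrt(15 + (72*(-74) - 44)) - 1*(-4900/34029) = sqrt(15 + (-5328 - 44)) + 4900/34029 = sqrt(15 - 5372) + 4900/34029 = sqrt(-5357) + 4900/34029 = I*sqrt(5357) + 4900/34029 = 4900/34029 + I*sqrt(5357)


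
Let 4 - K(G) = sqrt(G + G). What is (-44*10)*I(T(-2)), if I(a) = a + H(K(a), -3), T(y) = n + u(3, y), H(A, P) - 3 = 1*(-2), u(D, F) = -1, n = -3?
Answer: 1320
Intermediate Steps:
K(G) = 4 - sqrt(2)*sqrt(G) (K(G) = 4 - sqrt(G + G) = 4 - sqrt(2*G) = 4 - sqrt(2)*sqrt(G))
H(A, P) = 1 (H(A, P) = 3 + 1*(-2) = 3 - 2 = 1)
T(y) = -4 (T(y) = -3 - 1 = -4)
I(a) = 1 + a (I(a) = a + 1 = 1 + a)
(-44*10)*I(T(-2)) = (-44*10)*(1 - 4) = -440*(-3) = 1320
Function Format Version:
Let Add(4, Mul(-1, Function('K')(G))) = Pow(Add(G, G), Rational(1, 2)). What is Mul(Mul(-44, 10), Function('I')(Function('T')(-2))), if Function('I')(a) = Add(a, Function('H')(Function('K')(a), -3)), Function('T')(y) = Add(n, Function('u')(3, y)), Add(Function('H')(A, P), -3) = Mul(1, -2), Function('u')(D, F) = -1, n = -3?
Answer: 1320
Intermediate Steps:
Function('K')(G) = Add(4, Mul(-1, Pow(2, Rational(1, 2)), Pow(G, Rational(1, 2)))) (Function('K')(G) = Add(4, Mul(-1, Pow(Add(G, G), Rational(1, 2)))) = Add(4, Mul(-1, Pow(Mul(2, G), Rational(1, 2)))) = Add(4, Mul(-1, Mul(Pow(2, Rational(1, 2)), Pow(G, Rational(1, 2))))) = Add(4, Mul(-1, Pow(2, Rational(1, 2)), Pow(G, Rational(1, 2)))))
Function('H')(A, P) = 1 (Function('H')(A, P) = Add(3, Mul(1, -2)) = Add(3, -2) = 1)
Function('T')(y) = -4 (Function('T')(y) = Add(-3, -1) = -4)
Function('I')(a) = Add(1, a) (Function('I')(a) = Add(a, 1) = Add(1, a))
Mul(Mul(-44, 10), Function('I')(Function('T')(-2))) = Mul(Mul(-44, 10), Add(1, -4)) = Mul(-440, -3) = 1320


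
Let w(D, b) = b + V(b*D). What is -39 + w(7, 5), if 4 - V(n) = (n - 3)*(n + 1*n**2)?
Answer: -40350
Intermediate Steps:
V(n) = 4 - (-3 + n)*(n + n**2) (V(n) = 4 - (n - 3)*(n + 1*n**2) = 4 - (-3 + n)*(n + n**2))
w(D, b) = 4 + b - D**3*b**3 + 2*D**2*b**2 + 3*D*b (w(D, b) = b + (4 - (b*D)**3 + 2*(b*D)**2 + 3*(b*D)) = b + (4 - (D*b)**3 + 2*(D*b)**2 + 3*(D*b)) = b + (4 - D**3*b**3 + 2*(D**2*b**2) + 3*D*b) = b + (4 - D**3*b**3 + 2*D**2*b**2 + 3*D*b) = 4 + b - D**3*b**3 + 2*D**2*b**2 + 3*D*b)
-39 + w(7, 5) = -39 + (4 + 5 - 1*7**3*5**3 + 2*7**2*5**2 + 3*7*5) = -39 + (4 + 5 - 1*343*125 + 2*49*25 + 105) = -39 + (4 + 5 - 42875 + 2450 + 105) = -39 - 40311 = -40350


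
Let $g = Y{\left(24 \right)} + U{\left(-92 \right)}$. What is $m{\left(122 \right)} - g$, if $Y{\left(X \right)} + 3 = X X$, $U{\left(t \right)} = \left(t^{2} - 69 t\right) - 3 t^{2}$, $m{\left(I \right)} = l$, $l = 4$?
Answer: $10011$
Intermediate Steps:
$m{\left(I \right)} = 4$
$U{\left(t \right)} = - 69 t - 2 t^{2}$
$Y{\left(X \right)} = -3 + X^{2}$ ($Y{\left(X \right)} = -3 + X X = -3 + X^{2}$)
$g = -10007$ ($g = \left(-3 + 24^{2}\right) - - 92 \left(69 + 2 \left(-92\right)\right) = \left(-3 + 576\right) - - 92 \left(69 - 184\right) = 573 - \left(-92\right) \left(-115\right) = 573 - 10580 = -10007$)
$m{\left(122 \right)} - g = 4 - -10007 = 4 + 10007 = 10011$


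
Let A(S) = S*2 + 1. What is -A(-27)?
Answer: 53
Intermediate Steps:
A(S) = 1 + 2*S (A(S) = 2*S + 1 = 1 + 2*S)
-A(-27) = -(1 + 2*(-27)) = -(1 - 54) = -1*(-53) = 53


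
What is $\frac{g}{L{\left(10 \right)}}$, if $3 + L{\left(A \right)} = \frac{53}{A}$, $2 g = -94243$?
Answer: $- \frac{471215}{23} \approx -20488.0$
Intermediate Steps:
$g = - \frac{94243}{2}$ ($g = \frac{1}{2} \left(-94243\right) = - \frac{94243}{2} \approx -47122.0$)
$L{\left(A \right)} = -3 + \frac{53}{A}$
$\frac{g}{L{\left(10 \right)}} = - \frac{94243}{2 \left(-3 + \frac{53}{10}\right)} = - \frac{94243}{2 \cdot \frac{23}{10}} = \left(- \frac{94243}{2}\right) \frac{10}{23} = - \frac{471215}{23}$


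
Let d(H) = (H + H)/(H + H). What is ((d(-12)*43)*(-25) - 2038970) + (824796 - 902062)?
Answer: -2117311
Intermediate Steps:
d(H) = 1 (d(H) = (2*H)/((2*H)) = (2*H)*(1/(2*H)) = 1)
((d(-12)*43)*(-25) - 2038970) + (824796 - 902062) = ((1*43)*(-25) - 2038970) + (824796 - 902062) = (43*(-25) - 2038970) - 77266 = (-1075 - 2038970) - 77266 = -2040045 - 77266 = -2117311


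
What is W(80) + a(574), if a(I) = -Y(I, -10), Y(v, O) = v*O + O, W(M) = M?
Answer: 5830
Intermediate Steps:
Y(v, O) = O + O*v (Y(v, O) = O*v + O = O + O*v)
a(I) = 10 + 10*I (a(I) = -(-10)*(1 + I) = -(-10 - 10*I) = 10 + 10*I)
W(80) + a(574) = 80 + (10 + 10*574) = 80 + (10 + 5740) = 80 + 5750 = 5830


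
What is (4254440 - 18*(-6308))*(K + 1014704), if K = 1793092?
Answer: 12264408003264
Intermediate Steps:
(4254440 - 18*(-6308))*(K + 1014704) = (4254440 - 18*(-6308))*(1793092 + 1014704) = (4254440 + 113544)*2807796 = 4367984*2807796 = 12264408003264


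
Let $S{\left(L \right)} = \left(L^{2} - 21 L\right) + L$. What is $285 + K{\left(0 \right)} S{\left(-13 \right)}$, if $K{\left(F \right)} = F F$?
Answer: $285$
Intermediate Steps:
$K{\left(F \right)} = F^{2}$
$S{\left(L \right)} = L^{2} - 20 L$
$285 + K{\left(0 \right)} S{\left(-13 \right)} = 285 + 0^{2} \left(- 13 \left(-20 - 13\right)\right) = 285 + 0 \left(\left(-13\right) \left(-33\right)\right) = 285 + 0 \cdot 429 = 285 + 0 = 285$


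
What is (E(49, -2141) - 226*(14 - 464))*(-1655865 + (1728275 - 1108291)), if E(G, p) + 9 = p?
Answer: -103121953550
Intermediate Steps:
E(G, p) = -9 + p
(E(49, -2141) - 226*(14 - 464))*(-1655865 + (1728275 - 1108291)) = ((-9 - 2141) - 226*(14 - 464))*(-1655865 + (1728275 - 1108291)) = (-2150 - 226*(-450))*(-1655865 + 619984) = (-2150 + 101700)*(-1035881) = 99550*(-1035881) = -103121953550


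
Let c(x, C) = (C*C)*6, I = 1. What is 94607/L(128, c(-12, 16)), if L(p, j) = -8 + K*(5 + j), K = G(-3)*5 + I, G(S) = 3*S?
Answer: -94607/67812 ≈ -1.3951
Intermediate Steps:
K = -44 (K = (3*(-3))*5 + 1 = -9*5 + 1 = -45 + 1 = -44)
c(x, C) = 6*C² (c(x, C) = C²*6 = 6*C²)
L(p, j) = -228 - 44*j (L(p, j) = -8 - 44*(5 + j) = -8 + (-220 - 44*j) = -228 - 44*j)
94607/L(128, c(-12, 16)) = 94607/(-228 - 264*16²) = 94607/(-228 - 264*256) = 94607/(-228 - 44*1536) = 94607/(-228 - 67584) = 94607/(-67812) = 94607*(-1/67812) = -94607/67812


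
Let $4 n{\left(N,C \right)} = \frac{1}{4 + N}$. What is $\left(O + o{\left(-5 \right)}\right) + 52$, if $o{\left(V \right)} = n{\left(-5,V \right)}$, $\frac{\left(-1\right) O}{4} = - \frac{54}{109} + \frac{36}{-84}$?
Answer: $\frac{169221}{3052} \approx 55.446$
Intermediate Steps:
$n{\left(N,C \right)} = \frac{1}{4 \left(4 + N\right)}$
$O = \frac{2820}{763}$ ($O = - 4 \left(- \frac{54}{109} + \frac{36}{-84}\right) = - 4 \left(\left(-54\right) \frac{1}{109} + 36 \left(- \frac{1}{84}\right)\right) = - 4 \left(- \frac{54}{109} - \frac{3}{7}\right) = \left(-4\right) \left(- \frac{705}{763}\right) = \frac{2820}{763} \approx 3.6959$)
$o{\left(V \right)} = - \frac{1}{4}$ ($o{\left(V \right)} = \frac{1}{4 \left(4 - 5\right)} = \frac{1}{4 \left(-1\right)} = \frac{1}{4} \left(-1\right) = - \frac{1}{4}$)
$\left(O + o{\left(-5 \right)}\right) + 52 = \left(\frac{2820}{763} - \frac{1}{4}\right) + 52 = \frac{10517}{3052} + 52 = \frac{169221}{3052}$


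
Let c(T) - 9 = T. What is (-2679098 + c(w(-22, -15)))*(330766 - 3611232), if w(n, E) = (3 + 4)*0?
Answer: 8788660375474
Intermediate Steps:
w(n, E) = 0 (w(n, E) = 7*0 = 0)
c(T) = 9 + T
(-2679098 + c(w(-22, -15)))*(330766 - 3611232) = (-2679098 + (9 + 0))*(330766 - 3611232) = (-2679098 + 9)*(-3280466) = -2679089*(-3280466) = 8788660375474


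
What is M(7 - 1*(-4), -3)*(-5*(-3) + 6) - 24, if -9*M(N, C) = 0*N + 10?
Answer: -142/3 ≈ -47.333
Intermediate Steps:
M(N, C) = -10/9 (M(N, C) = -(0*N + 10)/9 = -(0 + 10)/9 = -⅑*10 = -10/9)
M(7 - 1*(-4), -3)*(-5*(-3) + 6) - 24 = -10*(-5*(-3) + 6)/9 - 24 = -10*(15 + 6)/9 - 24 = -10/9*21 - 24 = -70/3 - 24 = -142/3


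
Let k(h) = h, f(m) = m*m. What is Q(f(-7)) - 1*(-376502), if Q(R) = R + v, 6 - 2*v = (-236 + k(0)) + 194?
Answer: 376575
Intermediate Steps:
f(m) = m**2
v = 24 (v = 3 - ((-236 + 0) + 194)/2 = 3 - (-236 + 194)/2 = 3 - 1/2*(-42) = 3 + 21 = 24)
Q(R) = 24 + R (Q(R) = R + 24 = 24 + R)
Q(f(-7)) - 1*(-376502) = (24 + (-7)**2) - 1*(-376502) = (24 + 49) + 376502 = 73 + 376502 = 376575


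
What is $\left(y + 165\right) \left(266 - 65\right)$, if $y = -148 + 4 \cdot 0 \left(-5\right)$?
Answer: $3417$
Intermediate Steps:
$y = -148$ ($y = -148 + 0 \left(-5\right) = -148 + 0 = -148$)
$\left(y + 165\right) \left(266 - 65\right) = \left(-148 + 165\right) \left(266 - 65\right) = 17 \cdot 201 = 3417$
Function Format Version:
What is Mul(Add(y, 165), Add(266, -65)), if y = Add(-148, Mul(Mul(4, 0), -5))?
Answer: 3417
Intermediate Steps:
y = -148 (y = Add(-148, Mul(0, -5)) = Add(-148, 0) = -148)
Mul(Add(y, 165), Add(266, -65)) = Mul(Add(-148, 165), Add(266, -65)) = Mul(17, 201) = 3417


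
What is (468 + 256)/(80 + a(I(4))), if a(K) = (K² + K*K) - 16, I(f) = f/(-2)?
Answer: 181/18 ≈ 10.056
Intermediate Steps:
I(f) = -f/2 (I(f) = f*(-½) = -f/2)
a(K) = -16 + 2*K² (a(K) = (K² + K²) - 16 = 2*K² - 16 = -16 + 2*K²)
(468 + 256)/(80 + a(I(4))) = (468 + 256)/(80 + (-16 + 2*(-½*4)²)) = 724/(80 + (-16 + 2*(-2)²)) = 724/(80 + (-16 + 2*4)) = 724/(80 + (-16 + 8)) = 724/(80 - 8) = 724/72 = 724*(1/72) = 181/18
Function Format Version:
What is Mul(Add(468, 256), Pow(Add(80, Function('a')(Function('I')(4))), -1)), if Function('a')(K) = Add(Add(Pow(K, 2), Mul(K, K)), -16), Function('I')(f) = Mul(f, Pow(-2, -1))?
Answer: Rational(181, 18) ≈ 10.056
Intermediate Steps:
Function('I')(f) = Mul(Rational(-1, 2), f) (Function('I')(f) = Mul(f, Rational(-1, 2)) = Mul(Rational(-1, 2), f))
Function('a')(K) = Add(-16, Mul(2, Pow(K, 2))) (Function('a')(K) = Add(Add(Pow(K, 2), Pow(K, 2)), -16) = Add(Mul(2, Pow(K, 2)), -16) = Add(-16, Mul(2, Pow(K, 2))))
Mul(Add(468, 256), Pow(Add(80, Function('a')(Function('I')(4))), -1)) = Mul(Add(468, 256), Pow(Add(80, Add(-16, Mul(2, Pow(Mul(Rational(-1, 2), 4), 2)))), -1)) = Mul(724, Pow(Add(80, Add(-16, Mul(2, Pow(-2, 2)))), -1)) = Mul(724, Pow(Add(80, Add(-16, Mul(2, 4))), -1)) = Mul(724, Pow(Add(80, Add(-16, 8)), -1)) = Mul(724, Pow(Add(80, -8), -1)) = Mul(724, Pow(72, -1)) = Mul(724, Rational(1, 72)) = Rational(181, 18)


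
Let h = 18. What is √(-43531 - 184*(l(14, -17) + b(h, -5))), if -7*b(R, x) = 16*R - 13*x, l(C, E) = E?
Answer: I*√1525083/7 ≈ 176.42*I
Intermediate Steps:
b(R, x) = -16*R/7 + 13*x/7 (b(R, x) = -(16*R - 13*x)/7 = -(-13*x + 16*R)/7 = -16*R/7 + 13*x/7)
√(-43531 - 184*(l(14, -17) + b(h, -5))) = √(-43531 - 184*(-17 + (-16/7*18 + (13/7)*(-5)))) = √(-43531 - 184*(-17 + (-288/7 - 65/7))) = √(-43531 - 184*(-17 - 353/7)) = √(-43531 - 184*(-472/7)) = √(-43531 + 86848/7) = √(-217869/7) = I*√1525083/7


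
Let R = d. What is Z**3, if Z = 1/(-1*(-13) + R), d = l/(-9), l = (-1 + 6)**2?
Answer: 729/778688 ≈ 0.00093619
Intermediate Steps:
l = 25 (l = 5**2 = 25)
d = -25/9 (d = 25/(-9) = 25*(-1/9) = -25/9 ≈ -2.7778)
R = -25/9 ≈ -2.7778
Z = 9/92 (Z = 1/(-1*(-13) - 25/9) = 1/(13 - 25/9) = 1/(92/9) = 9/92 ≈ 0.097826)
Z**3 = (9/92)**3 = 729/778688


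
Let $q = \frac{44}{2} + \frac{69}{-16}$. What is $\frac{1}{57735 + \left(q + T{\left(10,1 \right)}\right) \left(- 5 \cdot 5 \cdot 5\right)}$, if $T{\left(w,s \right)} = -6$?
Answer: $\frac{16}{900385} \approx 1.777 \cdot 10^{-5}$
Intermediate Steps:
$q = \frac{283}{16}$ ($q = 44 \cdot \frac{1}{2} + 69 \left(- \frac{1}{16}\right) = 22 - \frac{69}{16} = \frac{283}{16} \approx 17.688$)
$\frac{1}{57735 + \left(q + T{\left(10,1 \right)}\right) \left(- 5 \cdot 5 \cdot 5\right)} = \frac{1}{57735 + \left(\frac{283}{16} - 6\right) \left(- 5 \cdot 5 \cdot 5\right)} = \frac{1}{57735 + \frac{187 \left(\left(-5\right) 25\right)}{16}} = \frac{1}{57735 + \frac{187}{16} \left(-125\right)} = \frac{1}{57735 - \frac{23375}{16}} = \frac{1}{\frac{900385}{16}} = \frac{16}{900385}$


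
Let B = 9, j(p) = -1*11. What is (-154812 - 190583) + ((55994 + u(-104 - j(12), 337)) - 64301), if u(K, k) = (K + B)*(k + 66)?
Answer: -387554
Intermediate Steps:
j(p) = -11
u(K, k) = (9 + K)*(66 + k) (u(K, k) = (K + 9)*(k + 66) = (9 + K)*(66 + k))
(-154812 - 190583) + ((55994 + u(-104 - j(12), 337)) - 64301) = (-154812 - 190583) + ((55994 + (594 + 9*337 + 66*(-104 - 1*(-11)) + (-104 - 1*(-11))*337)) - 64301) = -345395 + ((55994 + (594 + 3033 + 66*(-104 + 11) + (-104 + 11)*337)) - 64301) = -345395 + ((55994 + (594 + 3033 + 66*(-93) - 93*337)) - 64301) = -345395 + ((55994 + (594 + 3033 - 6138 - 31341)) - 64301) = -345395 + ((55994 - 33852) - 64301) = -345395 + (22142 - 64301) = -345395 - 42159 = -387554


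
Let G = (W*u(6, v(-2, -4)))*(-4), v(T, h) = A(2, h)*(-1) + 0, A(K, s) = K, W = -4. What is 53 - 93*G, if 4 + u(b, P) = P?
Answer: 8981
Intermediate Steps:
v(T, h) = -2 (v(T, h) = 2*(-1) + 0 = -2 + 0 = -2)
u(b, P) = -4 + P
G = -96 (G = -4*(-4 - 2)*(-4) = -4*(-6)*(-4) = 24*(-4) = -96)
53 - 93*G = 53 - 93*(-96) = 53 + 8928 = 8981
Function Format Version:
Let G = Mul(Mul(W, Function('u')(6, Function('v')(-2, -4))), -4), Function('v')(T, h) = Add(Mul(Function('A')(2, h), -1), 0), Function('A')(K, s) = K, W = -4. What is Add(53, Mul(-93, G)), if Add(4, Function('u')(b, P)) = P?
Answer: 8981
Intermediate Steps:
Function('v')(T, h) = -2 (Function('v')(T, h) = Add(Mul(2, -1), 0) = Add(-2, 0) = -2)
Function('u')(b, P) = Add(-4, P)
G = -96 (G = Mul(Mul(-4, Add(-4, -2)), -4) = Mul(Mul(-4, -6), -4) = Mul(24, -4) = -96)
Add(53, Mul(-93, G)) = Add(53, Mul(-93, -96)) = Add(53, 8928) = 8981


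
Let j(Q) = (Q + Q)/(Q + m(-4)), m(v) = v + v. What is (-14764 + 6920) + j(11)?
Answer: -23510/3 ≈ -7836.7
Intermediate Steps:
m(v) = 2*v
j(Q) = 2*Q/(-8 + Q) (j(Q) = (Q + Q)/(Q + 2*(-4)) = (2*Q)/(Q - 8) = (2*Q)/(-8 + Q) = 2*Q/(-8 + Q))
(-14764 + 6920) + j(11) = (-14764 + 6920) + 2*11/(-8 + 11) = -7844 + 2*11/3 = -7844 + 2*11*(⅓) = -7844 + 22/3 = -23510/3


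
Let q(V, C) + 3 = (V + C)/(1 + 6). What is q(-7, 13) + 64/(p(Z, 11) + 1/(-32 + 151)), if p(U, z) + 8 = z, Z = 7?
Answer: 23971/1253 ≈ 19.131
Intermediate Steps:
p(U, z) = -8 + z
q(V, C) = -3 + C/7 + V/7 (q(V, C) = -3 + (V + C)/(1 + 6) = -3 + (C + V)/7 = -3 + (C + V)*(1/7) = -3 + (C/7 + V/7) = -3 + C/7 + V/7)
q(-7, 13) + 64/(p(Z, 11) + 1/(-32 + 151)) = (-3 + (1/7)*13 + (1/7)*(-7)) + 64/((-8 + 11) + 1/(-32 + 151)) = (-3 + 13/7 - 1) + 64/(3 + 1/119) = -15/7 + 64/(3 + 1/119) = -15/7 + 64/(358/119) = -15/7 + 64*(119/358) = -15/7 + 3808/179 = 23971/1253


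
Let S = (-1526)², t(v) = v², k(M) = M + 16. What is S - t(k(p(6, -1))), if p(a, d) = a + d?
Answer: 2328235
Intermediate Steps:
k(M) = 16 + M
S = 2328676
S - t(k(p(6, -1))) = 2328676 - (16 + (6 - 1))² = 2328676 - (16 + 5)² = 2328676 - 1*21² = 2328676 - 1*441 = 2328676 - 441 = 2328235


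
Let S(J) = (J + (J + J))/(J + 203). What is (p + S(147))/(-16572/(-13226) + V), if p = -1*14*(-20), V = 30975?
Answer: 92998619/10242298050 ≈ 0.0090799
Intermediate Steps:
S(J) = 3*J/(203 + J) (S(J) = (J + 2*J)/(203 + J) = (3*J)/(203 + J) = 3*J/(203 + J))
p = 280 (p = -14*(-20) = 280)
(p + S(147))/(-16572/(-13226) + V) = (280 + 3*147/(203 + 147))/(-16572/(-13226) + 30975) = (280 + 3*147/350)/(-16572*(-1/13226) + 30975) = (280 + 3*147*(1/350))/(8286/6613 + 30975) = (280 + 63/50)/(204845961/6613) = (14063/50)*(6613/204845961) = 92998619/10242298050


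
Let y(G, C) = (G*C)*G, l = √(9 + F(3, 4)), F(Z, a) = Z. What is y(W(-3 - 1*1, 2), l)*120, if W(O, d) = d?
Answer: 960*√3 ≈ 1662.8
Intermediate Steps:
l = 2*√3 (l = √(9 + 3) = √12 = 2*√3 ≈ 3.4641)
y(G, C) = C*G² (y(G, C) = (C*G)*G = C*G²)
y(W(-3 - 1*1, 2), l)*120 = ((2*√3)*2²)*120 = ((2*√3)*4)*120 = (8*√3)*120 = 960*√3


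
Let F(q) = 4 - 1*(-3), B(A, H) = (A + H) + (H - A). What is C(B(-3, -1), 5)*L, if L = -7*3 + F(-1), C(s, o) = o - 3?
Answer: -28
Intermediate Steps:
B(A, H) = 2*H
F(q) = 7 (F(q) = 4 + 3 = 7)
C(s, o) = -3 + o
L = -14 (L = -7*3 + 7 = -21 + 7 = -14)
C(B(-3, -1), 5)*L = (-3 + 5)*(-14) = 2*(-14) = -28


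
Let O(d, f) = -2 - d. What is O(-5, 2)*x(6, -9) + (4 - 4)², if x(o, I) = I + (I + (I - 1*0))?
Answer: -81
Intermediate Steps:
x(o, I) = 3*I (x(o, I) = I + (I + (I + 0)) = I + (I + I) = I + 2*I = 3*I)
O(-5, 2)*x(6, -9) + (4 - 4)² = (-2 - 1*(-5))*(3*(-9)) + (4 - 4)² = (-2 + 5)*(-27) + 0² = 3*(-27) + 0 = -81 + 0 = -81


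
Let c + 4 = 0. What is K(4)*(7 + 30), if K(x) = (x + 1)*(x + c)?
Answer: 0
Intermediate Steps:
c = -4 (c = -4 + 0 = -4)
K(x) = (1 + x)*(-4 + x) (K(x) = (x + 1)*(x - 4) = (1 + x)*(-4 + x))
K(4)*(7 + 30) = (-4 + 4² - 3*4)*(7 + 30) = (-4 + 16 - 12)*37 = 0*37 = 0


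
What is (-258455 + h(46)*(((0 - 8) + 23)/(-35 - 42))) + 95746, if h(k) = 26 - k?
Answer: -12528293/77 ≈ -1.6271e+5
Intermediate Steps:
(-258455 + h(46)*(((0 - 8) + 23)/(-35 - 42))) + 95746 = (-258455 + (26 - 1*46)*(((0 - 8) + 23)/(-35 - 42))) + 95746 = (-258455 + (26 - 46)*((-8 + 23)/(-77))) + 95746 = (-258455 - 300*(-1)/77) + 95746 = (-258455 - 20*(-15/77)) + 95746 = (-258455 + 300/77) + 95746 = -19900735/77 + 95746 = -12528293/77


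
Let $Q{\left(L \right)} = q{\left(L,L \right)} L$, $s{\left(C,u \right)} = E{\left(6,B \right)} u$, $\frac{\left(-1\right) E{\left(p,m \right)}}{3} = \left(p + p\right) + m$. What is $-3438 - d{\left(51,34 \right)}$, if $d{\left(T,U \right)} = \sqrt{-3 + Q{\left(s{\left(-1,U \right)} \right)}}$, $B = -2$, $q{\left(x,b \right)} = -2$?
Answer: $-3438 - \sqrt{2037} \approx -3483.1$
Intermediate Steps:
$E{\left(p,m \right)} = - 6 p - 3 m$ ($E{\left(p,m \right)} = - 3 \left(\left(p + p\right) + m\right) = - 3 \left(2 p + m\right) = - 3 \left(m + 2 p\right) = - 6 p - 3 m$)
$s{\left(C,u \right)} = - 30 u$ ($s{\left(C,u \right)} = \left(\left(-6\right) 6 - -6\right) u = \left(-36 + 6\right) u = - 30 u$)
$Q{\left(L \right)} = - 2 L$
$d{\left(T,U \right)} = \sqrt{-3 + 60 U}$ ($d{\left(T,U \right)} = \sqrt{-3 - 2 \left(- 30 U\right)} = \sqrt{-3 + 60 U}$)
$-3438 - d{\left(51,34 \right)} = -3438 - \sqrt{-3 + 60 \cdot 34} = -3438 - \sqrt{-3 + 2040} = -3438 - \sqrt{2037}$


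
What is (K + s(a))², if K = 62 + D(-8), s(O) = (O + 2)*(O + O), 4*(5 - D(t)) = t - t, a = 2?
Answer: 6889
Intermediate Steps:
D(t) = 5 (D(t) = 5 - (t - t)/4 = 5 - ¼*0 = 5 + 0 = 5)
s(O) = 2*O*(2 + O) (s(O) = (2 + O)*(2*O) = 2*O*(2 + O))
K = 67 (K = 62 + 5 = 67)
(K + s(a))² = (67 + 2*2*(2 + 2))² = (67 + 2*2*4)² = (67 + 16)² = 83² = 6889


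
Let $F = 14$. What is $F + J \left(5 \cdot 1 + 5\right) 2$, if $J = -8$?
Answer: $-146$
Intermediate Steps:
$F + J \left(5 \cdot 1 + 5\right) 2 = 14 - 8 \left(5 \cdot 1 + 5\right) 2 = 14 - 8 \left(5 + 5\right) 2 = 14 - 8 \cdot 10 \cdot 2 = 14 - 160 = -146$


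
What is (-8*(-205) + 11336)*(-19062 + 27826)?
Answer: 113721664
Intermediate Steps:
(-8*(-205) + 11336)*(-19062 + 27826) = (1640 + 11336)*8764 = 12976*8764 = 113721664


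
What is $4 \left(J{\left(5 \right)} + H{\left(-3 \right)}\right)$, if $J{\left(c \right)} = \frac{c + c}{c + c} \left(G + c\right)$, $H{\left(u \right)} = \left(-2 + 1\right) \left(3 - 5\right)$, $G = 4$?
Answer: $44$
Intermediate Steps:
$H{\left(u \right)} = 2$ ($H{\left(u \right)} = \left(-1\right) \left(-2\right) = 2$)
$J{\left(c \right)} = 4 + c$ ($J{\left(c \right)} = \frac{c + c}{c + c} \left(4 + c\right) = \frac{2 c}{2 c} \left(4 + c\right) = 2 c \frac{1}{2 c} \left(4 + c\right) = 1 \left(4 + c\right) = 4 + c$)
$4 \left(J{\left(5 \right)} + H{\left(-3 \right)}\right) = 4 \left(\left(4 + 5\right) + 2\right) = 4 \left(9 + 2\right) = 4 \cdot 11 = 44$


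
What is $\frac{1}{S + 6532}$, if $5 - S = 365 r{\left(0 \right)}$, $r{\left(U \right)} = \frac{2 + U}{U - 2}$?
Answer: $\frac{1}{6902} \approx 0.00014489$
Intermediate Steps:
$r{\left(U \right)} = \frac{2 + U}{-2 + U}$
$S = 370$ ($S = 5 - 365 \frac{2 + 0}{-2 + 0} = 5 - 365 \frac{1}{-2} \cdot 2 = 5 - 365 \left(\left(- \frac{1}{2}\right) 2\right) = 5 - 365 \left(-1\right) = 5 - -365 = 5 + 365 = 370$)
$\frac{1}{S + 6532} = \frac{1}{370 + 6532} = \frac{1}{6902}$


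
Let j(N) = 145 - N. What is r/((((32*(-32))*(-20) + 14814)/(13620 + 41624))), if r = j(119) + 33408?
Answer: 131930564/2521 ≈ 52333.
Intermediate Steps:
r = 33434 (r = (145 - 1*119) + 33408 = (145 - 119) + 33408 = 26 + 33408 = 33434)
r/((((32*(-32))*(-20) + 14814)/(13620 + 41624))) = 33434/((((32*(-32))*(-20) + 14814)/(13620 + 41624))) = 33434/(((-1024*(-20) + 14814)/55244)) = 33434/(((20480 + 14814)*(1/55244))) = 33434/((35294*(1/55244))) = 33434/(2521/3946) = 33434*(3946/2521) = 131930564/2521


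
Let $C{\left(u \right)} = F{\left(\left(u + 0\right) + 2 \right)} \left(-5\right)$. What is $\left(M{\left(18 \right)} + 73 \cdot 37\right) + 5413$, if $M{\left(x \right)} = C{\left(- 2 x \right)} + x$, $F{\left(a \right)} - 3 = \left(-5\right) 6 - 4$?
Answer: $8287$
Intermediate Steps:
$F{\left(a \right)} = -31$ ($F{\left(a \right)} = 3 - 34 = -31$)
$C{\left(u \right)} = 155$ ($C{\left(u \right)} = \left(-31\right) \left(-5\right) = 155$)
$M{\left(x \right)} = 155 + x$
$\left(M{\left(18 \right)} + 73 \cdot 37\right) + 5413 = \left(\left(155 + 18\right) + 73 \cdot 37\right) + 5413 = \left(173 + 2701\right) + 5413 = 2874 + 5413 = 8287$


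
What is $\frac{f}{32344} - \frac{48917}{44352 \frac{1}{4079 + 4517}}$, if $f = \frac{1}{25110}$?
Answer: $- \frac{1924967770391}{203039460} \approx -9480.8$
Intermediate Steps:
$f = \frac{1}{25110} \approx 3.9825 \cdot 10^{-5}$
$\frac{f}{32344} - \frac{48917}{44352 \frac{1}{4079 + 4517}} = \frac{1}{25110 \cdot 32344} - \frac{48917}{44352 \frac{1}{4079 + 4517}} = \frac{1}{25110} \cdot \frac{1}{32344} - \frac{48917}{44352 \cdot \frac{1}{8596}} = \frac{1}{812157840} - \frac{48917}{44352 \cdot \frac{1}{8596}} = \frac{1}{812157840} - \frac{48917}{\frac{1584}{307}} = \frac{1}{812157840} - \frac{1365229}{144} = - \frac{1924967770391}{203039460}$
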